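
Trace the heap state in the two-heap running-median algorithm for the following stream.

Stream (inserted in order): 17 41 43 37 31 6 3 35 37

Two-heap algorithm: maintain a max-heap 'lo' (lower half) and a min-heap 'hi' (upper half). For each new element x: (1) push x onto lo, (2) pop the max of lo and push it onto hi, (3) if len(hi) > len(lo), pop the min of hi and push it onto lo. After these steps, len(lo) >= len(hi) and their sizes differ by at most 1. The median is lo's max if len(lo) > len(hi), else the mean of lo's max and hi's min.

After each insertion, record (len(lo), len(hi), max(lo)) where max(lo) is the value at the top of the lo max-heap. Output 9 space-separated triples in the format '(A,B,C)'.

Step 1: insert 17 -> lo=[17] hi=[] -> (len(lo)=1, len(hi)=0, max(lo)=17)
Step 2: insert 41 -> lo=[17] hi=[41] -> (len(lo)=1, len(hi)=1, max(lo)=17)
Step 3: insert 43 -> lo=[17, 41] hi=[43] -> (len(lo)=2, len(hi)=1, max(lo)=41)
Step 4: insert 37 -> lo=[17, 37] hi=[41, 43] -> (len(lo)=2, len(hi)=2, max(lo)=37)
Step 5: insert 31 -> lo=[17, 31, 37] hi=[41, 43] -> (len(lo)=3, len(hi)=2, max(lo)=37)
Step 6: insert 6 -> lo=[6, 17, 31] hi=[37, 41, 43] -> (len(lo)=3, len(hi)=3, max(lo)=31)
Step 7: insert 3 -> lo=[3, 6, 17, 31] hi=[37, 41, 43] -> (len(lo)=4, len(hi)=3, max(lo)=31)
Step 8: insert 35 -> lo=[3, 6, 17, 31] hi=[35, 37, 41, 43] -> (len(lo)=4, len(hi)=4, max(lo)=31)
Step 9: insert 37 -> lo=[3, 6, 17, 31, 35] hi=[37, 37, 41, 43] -> (len(lo)=5, len(hi)=4, max(lo)=35)

Answer: (1,0,17) (1,1,17) (2,1,41) (2,2,37) (3,2,37) (3,3,31) (4,3,31) (4,4,31) (5,4,35)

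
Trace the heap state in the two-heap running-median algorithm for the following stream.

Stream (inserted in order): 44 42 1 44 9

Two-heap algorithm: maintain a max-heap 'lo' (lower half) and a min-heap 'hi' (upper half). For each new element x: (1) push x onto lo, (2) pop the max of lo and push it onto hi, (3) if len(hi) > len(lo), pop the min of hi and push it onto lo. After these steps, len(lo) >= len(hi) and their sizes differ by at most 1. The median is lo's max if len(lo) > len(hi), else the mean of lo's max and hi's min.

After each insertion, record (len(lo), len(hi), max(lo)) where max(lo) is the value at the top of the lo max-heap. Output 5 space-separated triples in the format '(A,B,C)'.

Step 1: insert 44 -> lo=[44] hi=[] -> (len(lo)=1, len(hi)=0, max(lo)=44)
Step 2: insert 42 -> lo=[42] hi=[44] -> (len(lo)=1, len(hi)=1, max(lo)=42)
Step 3: insert 1 -> lo=[1, 42] hi=[44] -> (len(lo)=2, len(hi)=1, max(lo)=42)
Step 4: insert 44 -> lo=[1, 42] hi=[44, 44] -> (len(lo)=2, len(hi)=2, max(lo)=42)
Step 5: insert 9 -> lo=[1, 9, 42] hi=[44, 44] -> (len(lo)=3, len(hi)=2, max(lo)=42)

Answer: (1,0,44) (1,1,42) (2,1,42) (2,2,42) (3,2,42)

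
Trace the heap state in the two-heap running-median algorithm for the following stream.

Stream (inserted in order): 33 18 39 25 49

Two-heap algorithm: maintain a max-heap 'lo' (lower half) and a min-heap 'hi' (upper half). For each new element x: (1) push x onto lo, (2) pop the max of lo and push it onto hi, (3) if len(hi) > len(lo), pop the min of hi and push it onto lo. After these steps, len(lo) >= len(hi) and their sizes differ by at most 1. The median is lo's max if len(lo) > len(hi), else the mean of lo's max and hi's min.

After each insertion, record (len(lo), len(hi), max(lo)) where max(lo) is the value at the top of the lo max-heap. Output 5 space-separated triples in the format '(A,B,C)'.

Step 1: insert 33 -> lo=[33] hi=[] -> (len(lo)=1, len(hi)=0, max(lo)=33)
Step 2: insert 18 -> lo=[18] hi=[33] -> (len(lo)=1, len(hi)=1, max(lo)=18)
Step 3: insert 39 -> lo=[18, 33] hi=[39] -> (len(lo)=2, len(hi)=1, max(lo)=33)
Step 4: insert 25 -> lo=[18, 25] hi=[33, 39] -> (len(lo)=2, len(hi)=2, max(lo)=25)
Step 5: insert 49 -> lo=[18, 25, 33] hi=[39, 49] -> (len(lo)=3, len(hi)=2, max(lo)=33)

Answer: (1,0,33) (1,1,18) (2,1,33) (2,2,25) (3,2,33)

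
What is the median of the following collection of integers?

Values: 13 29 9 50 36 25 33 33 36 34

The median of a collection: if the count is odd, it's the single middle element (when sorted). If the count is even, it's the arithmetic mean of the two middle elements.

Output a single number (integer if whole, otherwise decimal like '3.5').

Step 1: insert 13 -> lo=[13] (size 1, max 13) hi=[] (size 0) -> median=13
Step 2: insert 29 -> lo=[13] (size 1, max 13) hi=[29] (size 1, min 29) -> median=21
Step 3: insert 9 -> lo=[9, 13] (size 2, max 13) hi=[29] (size 1, min 29) -> median=13
Step 4: insert 50 -> lo=[9, 13] (size 2, max 13) hi=[29, 50] (size 2, min 29) -> median=21
Step 5: insert 36 -> lo=[9, 13, 29] (size 3, max 29) hi=[36, 50] (size 2, min 36) -> median=29
Step 6: insert 25 -> lo=[9, 13, 25] (size 3, max 25) hi=[29, 36, 50] (size 3, min 29) -> median=27
Step 7: insert 33 -> lo=[9, 13, 25, 29] (size 4, max 29) hi=[33, 36, 50] (size 3, min 33) -> median=29
Step 8: insert 33 -> lo=[9, 13, 25, 29] (size 4, max 29) hi=[33, 33, 36, 50] (size 4, min 33) -> median=31
Step 9: insert 36 -> lo=[9, 13, 25, 29, 33] (size 5, max 33) hi=[33, 36, 36, 50] (size 4, min 33) -> median=33
Step 10: insert 34 -> lo=[9, 13, 25, 29, 33] (size 5, max 33) hi=[33, 34, 36, 36, 50] (size 5, min 33) -> median=33

Answer: 33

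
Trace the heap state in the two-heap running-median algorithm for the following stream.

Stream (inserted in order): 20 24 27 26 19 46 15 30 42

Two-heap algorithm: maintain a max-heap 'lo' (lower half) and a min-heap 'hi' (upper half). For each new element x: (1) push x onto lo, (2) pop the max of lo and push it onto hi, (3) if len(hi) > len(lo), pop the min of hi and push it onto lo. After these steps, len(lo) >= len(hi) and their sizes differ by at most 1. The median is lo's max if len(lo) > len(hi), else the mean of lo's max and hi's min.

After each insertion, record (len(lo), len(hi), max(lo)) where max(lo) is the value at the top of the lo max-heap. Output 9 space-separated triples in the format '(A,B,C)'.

Step 1: insert 20 -> lo=[20] hi=[] -> (len(lo)=1, len(hi)=0, max(lo)=20)
Step 2: insert 24 -> lo=[20] hi=[24] -> (len(lo)=1, len(hi)=1, max(lo)=20)
Step 3: insert 27 -> lo=[20, 24] hi=[27] -> (len(lo)=2, len(hi)=1, max(lo)=24)
Step 4: insert 26 -> lo=[20, 24] hi=[26, 27] -> (len(lo)=2, len(hi)=2, max(lo)=24)
Step 5: insert 19 -> lo=[19, 20, 24] hi=[26, 27] -> (len(lo)=3, len(hi)=2, max(lo)=24)
Step 6: insert 46 -> lo=[19, 20, 24] hi=[26, 27, 46] -> (len(lo)=3, len(hi)=3, max(lo)=24)
Step 7: insert 15 -> lo=[15, 19, 20, 24] hi=[26, 27, 46] -> (len(lo)=4, len(hi)=3, max(lo)=24)
Step 8: insert 30 -> lo=[15, 19, 20, 24] hi=[26, 27, 30, 46] -> (len(lo)=4, len(hi)=4, max(lo)=24)
Step 9: insert 42 -> lo=[15, 19, 20, 24, 26] hi=[27, 30, 42, 46] -> (len(lo)=5, len(hi)=4, max(lo)=26)

Answer: (1,0,20) (1,1,20) (2,1,24) (2,2,24) (3,2,24) (3,3,24) (4,3,24) (4,4,24) (5,4,26)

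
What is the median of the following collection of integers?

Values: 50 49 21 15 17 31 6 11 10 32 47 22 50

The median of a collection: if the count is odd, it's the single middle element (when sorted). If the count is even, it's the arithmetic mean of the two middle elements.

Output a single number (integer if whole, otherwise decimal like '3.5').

Answer: 22

Derivation:
Step 1: insert 50 -> lo=[50] (size 1, max 50) hi=[] (size 0) -> median=50
Step 2: insert 49 -> lo=[49] (size 1, max 49) hi=[50] (size 1, min 50) -> median=49.5
Step 3: insert 21 -> lo=[21, 49] (size 2, max 49) hi=[50] (size 1, min 50) -> median=49
Step 4: insert 15 -> lo=[15, 21] (size 2, max 21) hi=[49, 50] (size 2, min 49) -> median=35
Step 5: insert 17 -> lo=[15, 17, 21] (size 3, max 21) hi=[49, 50] (size 2, min 49) -> median=21
Step 6: insert 31 -> lo=[15, 17, 21] (size 3, max 21) hi=[31, 49, 50] (size 3, min 31) -> median=26
Step 7: insert 6 -> lo=[6, 15, 17, 21] (size 4, max 21) hi=[31, 49, 50] (size 3, min 31) -> median=21
Step 8: insert 11 -> lo=[6, 11, 15, 17] (size 4, max 17) hi=[21, 31, 49, 50] (size 4, min 21) -> median=19
Step 9: insert 10 -> lo=[6, 10, 11, 15, 17] (size 5, max 17) hi=[21, 31, 49, 50] (size 4, min 21) -> median=17
Step 10: insert 32 -> lo=[6, 10, 11, 15, 17] (size 5, max 17) hi=[21, 31, 32, 49, 50] (size 5, min 21) -> median=19
Step 11: insert 47 -> lo=[6, 10, 11, 15, 17, 21] (size 6, max 21) hi=[31, 32, 47, 49, 50] (size 5, min 31) -> median=21
Step 12: insert 22 -> lo=[6, 10, 11, 15, 17, 21] (size 6, max 21) hi=[22, 31, 32, 47, 49, 50] (size 6, min 22) -> median=21.5
Step 13: insert 50 -> lo=[6, 10, 11, 15, 17, 21, 22] (size 7, max 22) hi=[31, 32, 47, 49, 50, 50] (size 6, min 31) -> median=22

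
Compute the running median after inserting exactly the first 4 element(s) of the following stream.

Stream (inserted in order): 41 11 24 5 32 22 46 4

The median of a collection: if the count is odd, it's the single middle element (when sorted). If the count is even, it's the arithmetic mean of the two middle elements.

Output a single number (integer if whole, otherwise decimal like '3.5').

Step 1: insert 41 -> lo=[41] (size 1, max 41) hi=[] (size 0) -> median=41
Step 2: insert 11 -> lo=[11] (size 1, max 11) hi=[41] (size 1, min 41) -> median=26
Step 3: insert 24 -> lo=[11, 24] (size 2, max 24) hi=[41] (size 1, min 41) -> median=24
Step 4: insert 5 -> lo=[5, 11] (size 2, max 11) hi=[24, 41] (size 2, min 24) -> median=17.5

Answer: 17.5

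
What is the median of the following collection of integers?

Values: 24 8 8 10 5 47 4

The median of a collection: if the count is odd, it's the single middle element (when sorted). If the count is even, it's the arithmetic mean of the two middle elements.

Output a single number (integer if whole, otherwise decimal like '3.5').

Step 1: insert 24 -> lo=[24] (size 1, max 24) hi=[] (size 0) -> median=24
Step 2: insert 8 -> lo=[8] (size 1, max 8) hi=[24] (size 1, min 24) -> median=16
Step 3: insert 8 -> lo=[8, 8] (size 2, max 8) hi=[24] (size 1, min 24) -> median=8
Step 4: insert 10 -> lo=[8, 8] (size 2, max 8) hi=[10, 24] (size 2, min 10) -> median=9
Step 5: insert 5 -> lo=[5, 8, 8] (size 3, max 8) hi=[10, 24] (size 2, min 10) -> median=8
Step 6: insert 47 -> lo=[5, 8, 8] (size 3, max 8) hi=[10, 24, 47] (size 3, min 10) -> median=9
Step 7: insert 4 -> lo=[4, 5, 8, 8] (size 4, max 8) hi=[10, 24, 47] (size 3, min 10) -> median=8

Answer: 8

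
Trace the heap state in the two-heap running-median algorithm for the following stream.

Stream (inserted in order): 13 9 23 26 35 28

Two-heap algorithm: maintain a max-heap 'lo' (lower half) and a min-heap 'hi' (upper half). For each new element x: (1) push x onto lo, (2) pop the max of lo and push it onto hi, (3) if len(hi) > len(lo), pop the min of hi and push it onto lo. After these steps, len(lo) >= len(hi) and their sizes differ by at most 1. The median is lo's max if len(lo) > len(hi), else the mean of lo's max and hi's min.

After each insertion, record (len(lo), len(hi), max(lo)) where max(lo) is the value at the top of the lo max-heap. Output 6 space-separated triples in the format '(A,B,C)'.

Step 1: insert 13 -> lo=[13] hi=[] -> (len(lo)=1, len(hi)=0, max(lo)=13)
Step 2: insert 9 -> lo=[9] hi=[13] -> (len(lo)=1, len(hi)=1, max(lo)=9)
Step 3: insert 23 -> lo=[9, 13] hi=[23] -> (len(lo)=2, len(hi)=1, max(lo)=13)
Step 4: insert 26 -> lo=[9, 13] hi=[23, 26] -> (len(lo)=2, len(hi)=2, max(lo)=13)
Step 5: insert 35 -> lo=[9, 13, 23] hi=[26, 35] -> (len(lo)=3, len(hi)=2, max(lo)=23)
Step 6: insert 28 -> lo=[9, 13, 23] hi=[26, 28, 35] -> (len(lo)=3, len(hi)=3, max(lo)=23)

Answer: (1,0,13) (1,1,9) (2,1,13) (2,2,13) (3,2,23) (3,3,23)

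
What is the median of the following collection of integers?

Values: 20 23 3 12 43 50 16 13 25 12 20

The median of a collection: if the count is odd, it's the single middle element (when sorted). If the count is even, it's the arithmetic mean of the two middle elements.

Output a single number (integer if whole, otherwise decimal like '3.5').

Step 1: insert 20 -> lo=[20] (size 1, max 20) hi=[] (size 0) -> median=20
Step 2: insert 23 -> lo=[20] (size 1, max 20) hi=[23] (size 1, min 23) -> median=21.5
Step 3: insert 3 -> lo=[3, 20] (size 2, max 20) hi=[23] (size 1, min 23) -> median=20
Step 4: insert 12 -> lo=[3, 12] (size 2, max 12) hi=[20, 23] (size 2, min 20) -> median=16
Step 5: insert 43 -> lo=[3, 12, 20] (size 3, max 20) hi=[23, 43] (size 2, min 23) -> median=20
Step 6: insert 50 -> lo=[3, 12, 20] (size 3, max 20) hi=[23, 43, 50] (size 3, min 23) -> median=21.5
Step 7: insert 16 -> lo=[3, 12, 16, 20] (size 4, max 20) hi=[23, 43, 50] (size 3, min 23) -> median=20
Step 8: insert 13 -> lo=[3, 12, 13, 16] (size 4, max 16) hi=[20, 23, 43, 50] (size 4, min 20) -> median=18
Step 9: insert 25 -> lo=[3, 12, 13, 16, 20] (size 5, max 20) hi=[23, 25, 43, 50] (size 4, min 23) -> median=20
Step 10: insert 12 -> lo=[3, 12, 12, 13, 16] (size 5, max 16) hi=[20, 23, 25, 43, 50] (size 5, min 20) -> median=18
Step 11: insert 20 -> lo=[3, 12, 12, 13, 16, 20] (size 6, max 20) hi=[20, 23, 25, 43, 50] (size 5, min 20) -> median=20

Answer: 20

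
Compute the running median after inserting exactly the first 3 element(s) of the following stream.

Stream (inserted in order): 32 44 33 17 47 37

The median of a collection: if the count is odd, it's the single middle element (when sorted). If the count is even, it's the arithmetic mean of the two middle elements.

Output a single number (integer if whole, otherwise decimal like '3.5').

Answer: 33

Derivation:
Step 1: insert 32 -> lo=[32] (size 1, max 32) hi=[] (size 0) -> median=32
Step 2: insert 44 -> lo=[32] (size 1, max 32) hi=[44] (size 1, min 44) -> median=38
Step 3: insert 33 -> lo=[32, 33] (size 2, max 33) hi=[44] (size 1, min 44) -> median=33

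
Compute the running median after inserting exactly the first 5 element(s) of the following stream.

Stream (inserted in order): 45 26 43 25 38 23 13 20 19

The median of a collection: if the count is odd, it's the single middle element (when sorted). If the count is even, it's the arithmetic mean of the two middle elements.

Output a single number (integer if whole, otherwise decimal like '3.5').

Answer: 38

Derivation:
Step 1: insert 45 -> lo=[45] (size 1, max 45) hi=[] (size 0) -> median=45
Step 2: insert 26 -> lo=[26] (size 1, max 26) hi=[45] (size 1, min 45) -> median=35.5
Step 3: insert 43 -> lo=[26, 43] (size 2, max 43) hi=[45] (size 1, min 45) -> median=43
Step 4: insert 25 -> lo=[25, 26] (size 2, max 26) hi=[43, 45] (size 2, min 43) -> median=34.5
Step 5: insert 38 -> lo=[25, 26, 38] (size 3, max 38) hi=[43, 45] (size 2, min 43) -> median=38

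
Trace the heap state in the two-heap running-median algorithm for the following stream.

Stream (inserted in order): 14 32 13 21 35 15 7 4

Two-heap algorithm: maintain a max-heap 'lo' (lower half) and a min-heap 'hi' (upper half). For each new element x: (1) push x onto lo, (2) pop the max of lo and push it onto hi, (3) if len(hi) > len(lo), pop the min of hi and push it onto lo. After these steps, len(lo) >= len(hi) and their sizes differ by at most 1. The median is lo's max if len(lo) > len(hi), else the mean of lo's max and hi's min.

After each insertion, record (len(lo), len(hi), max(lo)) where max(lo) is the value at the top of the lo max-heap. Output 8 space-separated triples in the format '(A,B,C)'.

Step 1: insert 14 -> lo=[14] hi=[] -> (len(lo)=1, len(hi)=0, max(lo)=14)
Step 2: insert 32 -> lo=[14] hi=[32] -> (len(lo)=1, len(hi)=1, max(lo)=14)
Step 3: insert 13 -> lo=[13, 14] hi=[32] -> (len(lo)=2, len(hi)=1, max(lo)=14)
Step 4: insert 21 -> lo=[13, 14] hi=[21, 32] -> (len(lo)=2, len(hi)=2, max(lo)=14)
Step 5: insert 35 -> lo=[13, 14, 21] hi=[32, 35] -> (len(lo)=3, len(hi)=2, max(lo)=21)
Step 6: insert 15 -> lo=[13, 14, 15] hi=[21, 32, 35] -> (len(lo)=3, len(hi)=3, max(lo)=15)
Step 7: insert 7 -> lo=[7, 13, 14, 15] hi=[21, 32, 35] -> (len(lo)=4, len(hi)=3, max(lo)=15)
Step 8: insert 4 -> lo=[4, 7, 13, 14] hi=[15, 21, 32, 35] -> (len(lo)=4, len(hi)=4, max(lo)=14)

Answer: (1,0,14) (1,1,14) (2,1,14) (2,2,14) (3,2,21) (3,3,15) (4,3,15) (4,4,14)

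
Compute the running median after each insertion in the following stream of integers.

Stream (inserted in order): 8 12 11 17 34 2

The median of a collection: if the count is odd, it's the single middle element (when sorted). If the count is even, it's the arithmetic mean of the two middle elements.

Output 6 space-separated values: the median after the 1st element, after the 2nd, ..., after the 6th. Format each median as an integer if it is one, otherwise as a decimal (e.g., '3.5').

Step 1: insert 8 -> lo=[8] (size 1, max 8) hi=[] (size 0) -> median=8
Step 2: insert 12 -> lo=[8] (size 1, max 8) hi=[12] (size 1, min 12) -> median=10
Step 3: insert 11 -> lo=[8, 11] (size 2, max 11) hi=[12] (size 1, min 12) -> median=11
Step 4: insert 17 -> lo=[8, 11] (size 2, max 11) hi=[12, 17] (size 2, min 12) -> median=11.5
Step 5: insert 34 -> lo=[8, 11, 12] (size 3, max 12) hi=[17, 34] (size 2, min 17) -> median=12
Step 6: insert 2 -> lo=[2, 8, 11] (size 3, max 11) hi=[12, 17, 34] (size 3, min 12) -> median=11.5

Answer: 8 10 11 11.5 12 11.5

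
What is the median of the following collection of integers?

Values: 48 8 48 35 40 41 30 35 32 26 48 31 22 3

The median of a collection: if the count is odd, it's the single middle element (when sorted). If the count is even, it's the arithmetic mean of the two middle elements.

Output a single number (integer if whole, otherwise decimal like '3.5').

Answer: 33.5

Derivation:
Step 1: insert 48 -> lo=[48] (size 1, max 48) hi=[] (size 0) -> median=48
Step 2: insert 8 -> lo=[8] (size 1, max 8) hi=[48] (size 1, min 48) -> median=28
Step 3: insert 48 -> lo=[8, 48] (size 2, max 48) hi=[48] (size 1, min 48) -> median=48
Step 4: insert 35 -> lo=[8, 35] (size 2, max 35) hi=[48, 48] (size 2, min 48) -> median=41.5
Step 5: insert 40 -> lo=[8, 35, 40] (size 3, max 40) hi=[48, 48] (size 2, min 48) -> median=40
Step 6: insert 41 -> lo=[8, 35, 40] (size 3, max 40) hi=[41, 48, 48] (size 3, min 41) -> median=40.5
Step 7: insert 30 -> lo=[8, 30, 35, 40] (size 4, max 40) hi=[41, 48, 48] (size 3, min 41) -> median=40
Step 8: insert 35 -> lo=[8, 30, 35, 35] (size 4, max 35) hi=[40, 41, 48, 48] (size 4, min 40) -> median=37.5
Step 9: insert 32 -> lo=[8, 30, 32, 35, 35] (size 5, max 35) hi=[40, 41, 48, 48] (size 4, min 40) -> median=35
Step 10: insert 26 -> lo=[8, 26, 30, 32, 35] (size 5, max 35) hi=[35, 40, 41, 48, 48] (size 5, min 35) -> median=35
Step 11: insert 48 -> lo=[8, 26, 30, 32, 35, 35] (size 6, max 35) hi=[40, 41, 48, 48, 48] (size 5, min 40) -> median=35
Step 12: insert 31 -> lo=[8, 26, 30, 31, 32, 35] (size 6, max 35) hi=[35, 40, 41, 48, 48, 48] (size 6, min 35) -> median=35
Step 13: insert 22 -> lo=[8, 22, 26, 30, 31, 32, 35] (size 7, max 35) hi=[35, 40, 41, 48, 48, 48] (size 6, min 35) -> median=35
Step 14: insert 3 -> lo=[3, 8, 22, 26, 30, 31, 32] (size 7, max 32) hi=[35, 35, 40, 41, 48, 48, 48] (size 7, min 35) -> median=33.5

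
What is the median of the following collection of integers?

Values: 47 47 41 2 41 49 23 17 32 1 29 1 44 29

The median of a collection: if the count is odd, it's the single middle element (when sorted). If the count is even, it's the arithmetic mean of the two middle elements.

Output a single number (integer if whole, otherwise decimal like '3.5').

Step 1: insert 47 -> lo=[47] (size 1, max 47) hi=[] (size 0) -> median=47
Step 2: insert 47 -> lo=[47] (size 1, max 47) hi=[47] (size 1, min 47) -> median=47
Step 3: insert 41 -> lo=[41, 47] (size 2, max 47) hi=[47] (size 1, min 47) -> median=47
Step 4: insert 2 -> lo=[2, 41] (size 2, max 41) hi=[47, 47] (size 2, min 47) -> median=44
Step 5: insert 41 -> lo=[2, 41, 41] (size 3, max 41) hi=[47, 47] (size 2, min 47) -> median=41
Step 6: insert 49 -> lo=[2, 41, 41] (size 3, max 41) hi=[47, 47, 49] (size 3, min 47) -> median=44
Step 7: insert 23 -> lo=[2, 23, 41, 41] (size 4, max 41) hi=[47, 47, 49] (size 3, min 47) -> median=41
Step 8: insert 17 -> lo=[2, 17, 23, 41] (size 4, max 41) hi=[41, 47, 47, 49] (size 4, min 41) -> median=41
Step 9: insert 32 -> lo=[2, 17, 23, 32, 41] (size 5, max 41) hi=[41, 47, 47, 49] (size 4, min 41) -> median=41
Step 10: insert 1 -> lo=[1, 2, 17, 23, 32] (size 5, max 32) hi=[41, 41, 47, 47, 49] (size 5, min 41) -> median=36.5
Step 11: insert 29 -> lo=[1, 2, 17, 23, 29, 32] (size 6, max 32) hi=[41, 41, 47, 47, 49] (size 5, min 41) -> median=32
Step 12: insert 1 -> lo=[1, 1, 2, 17, 23, 29] (size 6, max 29) hi=[32, 41, 41, 47, 47, 49] (size 6, min 32) -> median=30.5
Step 13: insert 44 -> lo=[1, 1, 2, 17, 23, 29, 32] (size 7, max 32) hi=[41, 41, 44, 47, 47, 49] (size 6, min 41) -> median=32
Step 14: insert 29 -> lo=[1, 1, 2, 17, 23, 29, 29] (size 7, max 29) hi=[32, 41, 41, 44, 47, 47, 49] (size 7, min 32) -> median=30.5

Answer: 30.5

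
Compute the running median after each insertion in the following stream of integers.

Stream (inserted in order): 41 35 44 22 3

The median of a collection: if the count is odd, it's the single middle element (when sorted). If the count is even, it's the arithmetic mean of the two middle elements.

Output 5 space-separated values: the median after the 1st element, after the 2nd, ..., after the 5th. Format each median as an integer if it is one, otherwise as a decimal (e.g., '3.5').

Answer: 41 38 41 38 35

Derivation:
Step 1: insert 41 -> lo=[41] (size 1, max 41) hi=[] (size 0) -> median=41
Step 2: insert 35 -> lo=[35] (size 1, max 35) hi=[41] (size 1, min 41) -> median=38
Step 3: insert 44 -> lo=[35, 41] (size 2, max 41) hi=[44] (size 1, min 44) -> median=41
Step 4: insert 22 -> lo=[22, 35] (size 2, max 35) hi=[41, 44] (size 2, min 41) -> median=38
Step 5: insert 3 -> lo=[3, 22, 35] (size 3, max 35) hi=[41, 44] (size 2, min 41) -> median=35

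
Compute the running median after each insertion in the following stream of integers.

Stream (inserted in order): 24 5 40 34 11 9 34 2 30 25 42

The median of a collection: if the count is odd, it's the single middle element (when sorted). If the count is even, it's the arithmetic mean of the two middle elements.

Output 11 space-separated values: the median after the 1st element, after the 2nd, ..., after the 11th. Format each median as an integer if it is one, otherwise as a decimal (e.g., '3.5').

Answer: 24 14.5 24 29 24 17.5 24 17.5 24 24.5 25

Derivation:
Step 1: insert 24 -> lo=[24] (size 1, max 24) hi=[] (size 0) -> median=24
Step 2: insert 5 -> lo=[5] (size 1, max 5) hi=[24] (size 1, min 24) -> median=14.5
Step 3: insert 40 -> lo=[5, 24] (size 2, max 24) hi=[40] (size 1, min 40) -> median=24
Step 4: insert 34 -> lo=[5, 24] (size 2, max 24) hi=[34, 40] (size 2, min 34) -> median=29
Step 5: insert 11 -> lo=[5, 11, 24] (size 3, max 24) hi=[34, 40] (size 2, min 34) -> median=24
Step 6: insert 9 -> lo=[5, 9, 11] (size 3, max 11) hi=[24, 34, 40] (size 3, min 24) -> median=17.5
Step 7: insert 34 -> lo=[5, 9, 11, 24] (size 4, max 24) hi=[34, 34, 40] (size 3, min 34) -> median=24
Step 8: insert 2 -> lo=[2, 5, 9, 11] (size 4, max 11) hi=[24, 34, 34, 40] (size 4, min 24) -> median=17.5
Step 9: insert 30 -> lo=[2, 5, 9, 11, 24] (size 5, max 24) hi=[30, 34, 34, 40] (size 4, min 30) -> median=24
Step 10: insert 25 -> lo=[2, 5, 9, 11, 24] (size 5, max 24) hi=[25, 30, 34, 34, 40] (size 5, min 25) -> median=24.5
Step 11: insert 42 -> lo=[2, 5, 9, 11, 24, 25] (size 6, max 25) hi=[30, 34, 34, 40, 42] (size 5, min 30) -> median=25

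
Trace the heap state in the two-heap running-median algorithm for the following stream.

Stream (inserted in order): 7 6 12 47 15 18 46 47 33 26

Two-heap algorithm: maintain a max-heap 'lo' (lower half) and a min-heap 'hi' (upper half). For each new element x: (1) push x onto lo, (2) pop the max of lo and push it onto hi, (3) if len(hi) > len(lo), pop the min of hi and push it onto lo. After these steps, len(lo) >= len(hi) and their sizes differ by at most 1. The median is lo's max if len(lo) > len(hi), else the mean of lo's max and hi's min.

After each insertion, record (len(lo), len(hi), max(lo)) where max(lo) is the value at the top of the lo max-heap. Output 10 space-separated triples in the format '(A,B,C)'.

Answer: (1,0,7) (1,1,6) (2,1,7) (2,2,7) (3,2,12) (3,3,12) (4,3,15) (4,4,15) (5,4,18) (5,5,18)

Derivation:
Step 1: insert 7 -> lo=[7] hi=[] -> (len(lo)=1, len(hi)=0, max(lo)=7)
Step 2: insert 6 -> lo=[6] hi=[7] -> (len(lo)=1, len(hi)=1, max(lo)=6)
Step 3: insert 12 -> lo=[6, 7] hi=[12] -> (len(lo)=2, len(hi)=1, max(lo)=7)
Step 4: insert 47 -> lo=[6, 7] hi=[12, 47] -> (len(lo)=2, len(hi)=2, max(lo)=7)
Step 5: insert 15 -> lo=[6, 7, 12] hi=[15, 47] -> (len(lo)=3, len(hi)=2, max(lo)=12)
Step 6: insert 18 -> lo=[6, 7, 12] hi=[15, 18, 47] -> (len(lo)=3, len(hi)=3, max(lo)=12)
Step 7: insert 46 -> lo=[6, 7, 12, 15] hi=[18, 46, 47] -> (len(lo)=4, len(hi)=3, max(lo)=15)
Step 8: insert 47 -> lo=[6, 7, 12, 15] hi=[18, 46, 47, 47] -> (len(lo)=4, len(hi)=4, max(lo)=15)
Step 9: insert 33 -> lo=[6, 7, 12, 15, 18] hi=[33, 46, 47, 47] -> (len(lo)=5, len(hi)=4, max(lo)=18)
Step 10: insert 26 -> lo=[6, 7, 12, 15, 18] hi=[26, 33, 46, 47, 47] -> (len(lo)=5, len(hi)=5, max(lo)=18)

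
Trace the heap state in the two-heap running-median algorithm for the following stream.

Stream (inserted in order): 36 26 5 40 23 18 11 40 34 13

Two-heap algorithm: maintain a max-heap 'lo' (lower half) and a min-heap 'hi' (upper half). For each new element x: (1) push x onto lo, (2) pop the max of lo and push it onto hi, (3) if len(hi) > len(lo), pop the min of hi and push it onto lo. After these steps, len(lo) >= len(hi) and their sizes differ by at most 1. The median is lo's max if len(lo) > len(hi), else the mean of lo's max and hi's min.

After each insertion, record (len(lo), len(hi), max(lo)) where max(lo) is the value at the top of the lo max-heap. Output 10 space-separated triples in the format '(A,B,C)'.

Answer: (1,0,36) (1,1,26) (2,1,26) (2,2,26) (3,2,26) (3,3,23) (4,3,23) (4,4,23) (5,4,26) (5,5,23)

Derivation:
Step 1: insert 36 -> lo=[36] hi=[] -> (len(lo)=1, len(hi)=0, max(lo)=36)
Step 2: insert 26 -> lo=[26] hi=[36] -> (len(lo)=1, len(hi)=1, max(lo)=26)
Step 3: insert 5 -> lo=[5, 26] hi=[36] -> (len(lo)=2, len(hi)=1, max(lo)=26)
Step 4: insert 40 -> lo=[5, 26] hi=[36, 40] -> (len(lo)=2, len(hi)=2, max(lo)=26)
Step 5: insert 23 -> lo=[5, 23, 26] hi=[36, 40] -> (len(lo)=3, len(hi)=2, max(lo)=26)
Step 6: insert 18 -> lo=[5, 18, 23] hi=[26, 36, 40] -> (len(lo)=3, len(hi)=3, max(lo)=23)
Step 7: insert 11 -> lo=[5, 11, 18, 23] hi=[26, 36, 40] -> (len(lo)=4, len(hi)=3, max(lo)=23)
Step 8: insert 40 -> lo=[5, 11, 18, 23] hi=[26, 36, 40, 40] -> (len(lo)=4, len(hi)=4, max(lo)=23)
Step 9: insert 34 -> lo=[5, 11, 18, 23, 26] hi=[34, 36, 40, 40] -> (len(lo)=5, len(hi)=4, max(lo)=26)
Step 10: insert 13 -> lo=[5, 11, 13, 18, 23] hi=[26, 34, 36, 40, 40] -> (len(lo)=5, len(hi)=5, max(lo)=23)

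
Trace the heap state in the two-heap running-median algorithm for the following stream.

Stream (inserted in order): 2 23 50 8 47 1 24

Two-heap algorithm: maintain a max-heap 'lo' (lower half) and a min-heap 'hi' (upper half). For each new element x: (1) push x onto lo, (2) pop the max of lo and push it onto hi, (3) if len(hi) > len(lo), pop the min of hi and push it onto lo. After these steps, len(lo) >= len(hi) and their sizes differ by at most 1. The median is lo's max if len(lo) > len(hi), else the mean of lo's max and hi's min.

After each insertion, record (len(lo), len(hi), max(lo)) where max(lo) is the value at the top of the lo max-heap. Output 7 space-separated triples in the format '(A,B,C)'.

Step 1: insert 2 -> lo=[2] hi=[] -> (len(lo)=1, len(hi)=0, max(lo)=2)
Step 2: insert 23 -> lo=[2] hi=[23] -> (len(lo)=1, len(hi)=1, max(lo)=2)
Step 3: insert 50 -> lo=[2, 23] hi=[50] -> (len(lo)=2, len(hi)=1, max(lo)=23)
Step 4: insert 8 -> lo=[2, 8] hi=[23, 50] -> (len(lo)=2, len(hi)=2, max(lo)=8)
Step 5: insert 47 -> lo=[2, 8, 23] hi=[47, 50] -> (len(lo)=3, len(hi)=2, max(lo)=23)
Step 6: insert 1 -> lo=[1, 2, 8] hi=[23, 47, 50] -> (len(lo)=3, len(hi)=3, max(lo)=8)
Step 7: insert 24 -> lo=[1, 2, 8, 23] hi=[24, 47, 50] -> (len(lo)=4, len(hi)=3, max(lo)=23)

Answer: (1,0,2) (1,1,2) (2,1,23) (2,2,8) (3,2,23) (3,3,8) (4,3,23)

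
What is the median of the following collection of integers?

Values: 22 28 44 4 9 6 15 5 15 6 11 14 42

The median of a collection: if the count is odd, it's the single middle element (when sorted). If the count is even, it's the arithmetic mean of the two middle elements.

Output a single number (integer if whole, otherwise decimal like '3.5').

Step 1: insert 22 -> lo=[22] (size 1, max 22) hi=[] (size 0) -> median=22
Step 2: insert 28 -> lo=[22] (size 1, max 22) hi=[28] (size 1, min 28) -> median=25
Step 3: insert 44 -> lo=[22, 28] (size 2, max 28) hi=[44] (size 1, min 44) -> median=28
Step 4: insert 4 -> lo=[4, 22] (size 2, max 22) hi=[28, 44] (size 2, min 28) -> median=25
Step 5: insert 9 -> lo=[4, 9, 22] (size 3, max 22) hi=[28, 44] (size 2, min 28) -> median=22
Step 6: insert 6 -> lo=[4, 6, 9] (size 3, max 9) hi=[22, 28, 44] (size 3, min 22) -> median=15.5
Step 7: insert 15 -> lo=[4, 6, 9, 15] (size 4, max 15) hi=[22, 28, 44] (size 3, min 22) -> median=15
Step 8: insert 5 -> lo=[4, 5, 6, 9] (size 4, max 9) hi=[15, 22, 28, 44] (size 4, min 15) -> median=12
Step 9: insert 15 -> lo=[4, 5, 6, 9, 15] (size 5, max 15) hi=[15, 22, 28, 44] (size 4, min 15) -> median=15
Step 10: insert 6 -> lo=[4, 5, 6, 6, 9] (size 5, max 9) hi=[15, 15, 22, 28, 44] (size 5, min 15) -> median=12
Step 11: insert 11 -> lo=[4, 5, 6, 6, 9, 11] (size 6, max 11) hi=[15, 15, 22, 28, 44] (size 5, min 15) -> median=11
Step 12: insert 14 -> lo=[4, 5, 6, 6, 9, 11] (size 6, max 11) hi=[14, 15, 15, 22, 28, 44] (size 6, min 14) -> median=12.5
Step 13: insert 42 -> lo=[4, 5, 6, 6, 9, 11, 14] (size 7, max 14) hi=[15, 15, 22, 28, 42, 44] (size 6, min 15) -> median=14

Answer: 14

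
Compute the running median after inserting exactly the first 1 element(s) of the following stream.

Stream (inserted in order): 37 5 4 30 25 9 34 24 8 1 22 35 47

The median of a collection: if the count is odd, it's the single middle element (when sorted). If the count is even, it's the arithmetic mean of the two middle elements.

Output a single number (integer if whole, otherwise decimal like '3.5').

Answer: 37

Derivation:
Step 1: insert 37 -> lo=[37] (size 1, max 37) hi=[] (size 0) -> median=37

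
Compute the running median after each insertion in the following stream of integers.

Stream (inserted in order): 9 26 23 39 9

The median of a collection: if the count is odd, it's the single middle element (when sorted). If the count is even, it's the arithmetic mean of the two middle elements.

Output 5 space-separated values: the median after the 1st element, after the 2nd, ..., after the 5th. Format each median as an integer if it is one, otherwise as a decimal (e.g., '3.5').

Step 1: insert 9 -> lo=[9] (size 1, max 9) hi=[] (size 0) -> median=9
Step 2: insert 26 -> lo=[9] (size 1, max 9) hi=[26] (size 1, min 26) -> median=17.5
Step 3: insert 23 -> lo=[9, 23] (size 2, max 23) hi=[26] (size 1, min 26) -> median=23
Step 4: insert 39 -> lo=[9, 23] (size 2, max 23) hi=[26, 39] (size 2, min 26) -> median=24.5
Step 5: insert 9 -> lo=[9, 9, 23] (size 3, max 23) hi=[26, 39] (size 2, min 26) -> median=23

Answer: 9 17.5 23 24.5 23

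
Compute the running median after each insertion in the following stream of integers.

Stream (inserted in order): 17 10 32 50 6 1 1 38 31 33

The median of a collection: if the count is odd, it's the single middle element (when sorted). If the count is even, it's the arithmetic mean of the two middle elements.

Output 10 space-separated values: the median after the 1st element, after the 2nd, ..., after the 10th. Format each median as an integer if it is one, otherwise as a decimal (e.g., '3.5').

Step 1: insert 17 -> lo=[17] (size 1, max 17) hi=[] (size 0) -> median=17
Step 2: insert 10 -> lo=[10] (size 1, max 10) hi=[17] (size 1, min 17) -> median=13.5
Step 3: insert 32 -> lo=[10, 17] (size 2, max 17) hi=[32] (size 1, min 32) -> median=17
Step 4: insert 50 -> lo=[10, 17] (size 2, max 17) hi=[32, 50] (size 2, min 32) -> median=24.5
Step 5: insert 6 -> lo=[6, 10, 17] (size 3, max 17) hi=[32, 50] (size 2, min 32) -> median=17
Step 6: insert 1 -> lo=[1, 6, 10] (size 3, max 10) hi=[17, 32, 50] (size 3, min 17) -> median=13.5
Step 7: insert 1 -> lo=[1, 1, 6, 10] (size 4, max 10) hi=[17, 32, 50] (size 3, min 17) -> median=10
Step 8: insert 38 -> lo=[1, 1, 6, 10] (size 4, max 10) hi=[17, 32, 38, 50] (size 4, min 17) -> median=13.5
Step 9: insert 31 -> lo=[1, 1, 6, 10, 17] (size 5, max 17) hi=[31, 32, 38, 50] (size 4, min 31) -> median=17
Step 10: insert 33 -> lo=[1, 1, 6, 10, 17] (size 5, max 17) hi=[31, 32, 33, 38, 50] (size 5, min 31) -> median=24

Answer: 17 13.5 17 24.5 17 13.5 10 13.5 17 24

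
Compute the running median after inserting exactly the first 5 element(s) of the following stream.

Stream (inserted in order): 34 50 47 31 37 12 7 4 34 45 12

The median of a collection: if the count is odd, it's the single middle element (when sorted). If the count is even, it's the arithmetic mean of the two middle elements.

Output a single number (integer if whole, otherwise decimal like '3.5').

Answer: 37

Derivation:
Step 1: insert 34 -> lo=[34] (size 1, max 34) hi=[] (size 0) -> median=34
Step 2: insert 50 -> lo=[34] (size 1, max 34) hi=[50] (size 1, min 50) -> median=42
Step 3: insert 47 -> lo=[34, 47] (size 2, max 47) hi=[50] (size 1, min 50) -> median=47
Step 4: insert 31 -> lo=[31, 34] (size 2, max 34) hi=[47, 50] (size 2, min 47) -> median=40.5
Step 5: insert 37 -> lo=[31, 34, 37] (size 3, max 37) hi=[47, 50] (size 2, min 47) -> median=37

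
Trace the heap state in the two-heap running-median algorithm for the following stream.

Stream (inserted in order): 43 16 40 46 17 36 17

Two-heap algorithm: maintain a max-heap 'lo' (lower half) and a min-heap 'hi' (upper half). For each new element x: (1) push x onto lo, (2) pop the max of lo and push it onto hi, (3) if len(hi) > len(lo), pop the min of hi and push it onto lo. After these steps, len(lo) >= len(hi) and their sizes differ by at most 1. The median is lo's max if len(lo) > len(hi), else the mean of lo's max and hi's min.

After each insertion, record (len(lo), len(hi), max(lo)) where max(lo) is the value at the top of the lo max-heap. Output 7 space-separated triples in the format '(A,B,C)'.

Step 1: insert 43 -> lo=[43] hi=[] -> (len(lo)=1, len(hi)=0, max(lo)=43)
Step 2: insert 16 -> lo=[16] hi=[43] -> (len(lo)=1, len(hi)=1, max(lo)=16)
Step 3: insert 40 -> lo=[16, 40] hi=[43] -> (len(lo)=2, len(hi)=1, max(lo)=40)
Step 4: insert 46 -> lo=[16, 40] hi=[43, 46] -> (len(lo)=2, len(hi)=2, max(lo)=40)
Step 5: insert 17 -> lo=[16, 17, 40] hi=[43, 46] -> (len(lo)=3, len(hi)=2, max(lo)=40)
Step 6: insert 36 -> lo=[16, 17, 36] hi=[40, 43, 46] -> (len(lo)=3, len(hi)=3, max(lo)=36)
Step 7: insert 17 -> lo=[16, 17, 17, 36] hi=[40, 43, 46] -> (len(lo)=4, len(hi)=3, max(lo)=36)

Answer: (1,0,43) (1,1,16) (2,1,40) (2,2,40) (3,2,40) (3,3,36) (4,3,36)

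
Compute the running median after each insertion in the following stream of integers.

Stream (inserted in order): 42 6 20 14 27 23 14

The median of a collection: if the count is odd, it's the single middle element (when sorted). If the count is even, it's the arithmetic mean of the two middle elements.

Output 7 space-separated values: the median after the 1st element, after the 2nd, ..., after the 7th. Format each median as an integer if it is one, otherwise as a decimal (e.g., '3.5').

Step 1: insert 42 -> lo=[42] (size 1, max 42) hi=[] (size 0) -> median=42
Step 2: insert 6 -> lo=[6] (size 1, max 6) hi=[42] (size 1, min 42) -> median=24
Step 3: insert 20 -> lo=[6, 20] (size 2, max 20) hi=[42] (size 1, min 42) -> median=20
Step 4: insert 14 -> lo=[6, 14] (size 2, max 14) hi=[20, 42] (size 2, min 20) -> median=17
Step 5: insert 27 -> lo=[6, 14, 20] (size 3, max 20) hi=[27, 42] (size 2, min 27) -> median=20
Step 6: insert 23 -> lo=[6, 14, 20] (size 3, max 20) hi=[23, 27, 42] (size 3, min 23) -> median=21.5
Step 7: insert 14 -> lo=[6, 14, 14, 20] (size 4, max 20) hi=[23, 27, 42] (size 3, min 23) -> median=20

Answer: 42 24 20 17 20 21.5 20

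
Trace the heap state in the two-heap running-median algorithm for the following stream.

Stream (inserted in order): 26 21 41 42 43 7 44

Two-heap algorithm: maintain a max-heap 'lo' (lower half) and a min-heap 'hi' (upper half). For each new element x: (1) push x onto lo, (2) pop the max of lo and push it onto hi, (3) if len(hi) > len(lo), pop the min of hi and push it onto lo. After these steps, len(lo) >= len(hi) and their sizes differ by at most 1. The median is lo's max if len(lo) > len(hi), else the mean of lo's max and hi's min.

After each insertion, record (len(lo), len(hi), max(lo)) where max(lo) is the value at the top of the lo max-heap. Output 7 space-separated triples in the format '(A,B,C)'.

Answer: (1,0,26) (1,1,21) (2,1,26) (2,2,26) (3,2,41) (3,3,26) (4,3,41)

Derivation:
Step 1: insert 26 -> lo=[26] hi=[] -> (len(lo)=1, len(hi)=0, max(lo)=26)
Step 2: insert 21 -> lo=[21] hi=[26] -> (len(lo)=1, len(hi)=1, max(lo)=21)
Step 3: insert 41 -> lo=[21, 26] hi=[41] -> (len(lo)=2, len(hi)=1, max(lo)=26)
Step 4: insert 42 -> lo=[21, 26] hi=[41, 42] -> (len(lo)=2, len(hi)=2, max(lo)=26)
Step 5: insert 43 -> lo=[21, 26, 41] hi=[42, 43] -> (len(lo)=3, len(hi)=2, max(lo)=41)
Step 6: insert 7 -> lo=[7, 21, 26] hi=[41, 42, 43] -> (len(lo)=3, len(hi)=3, max(lo)=26)
Step 7: insert 44 -> lo=[7, 21, 26, 41] hi=[42, 43, 44] -> (len(lo)=4, len(hi)=3, max(lo)=41)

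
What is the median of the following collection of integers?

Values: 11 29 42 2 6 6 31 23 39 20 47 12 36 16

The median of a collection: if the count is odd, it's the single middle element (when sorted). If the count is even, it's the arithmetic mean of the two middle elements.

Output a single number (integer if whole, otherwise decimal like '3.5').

Step 1: insert 11 -> lo=[11] (size 1, max 11) hi=[] (size 0) -> median=11
Step 2: insert 29 -> lo=[11] (size 1, max 11) hi=[29] (size 1, min 29) -> median=20
Step 3: insert 42 -> lo=[11, 29] (size 2, max 29) hi=[42] (size 1, min 42) -> median=29
Step 4: insert 2 -> lo=[2, 11] (size 2, max 11) hi=[29, 42] (size 2, min 29) -> median=20
Step 5: insert 6 -> lo=[2, 6, 11] (size 3, max 11) hi=[29, 42] (size 2, min 29) -> median=11
Step 6: insert 6 -> lo=[2, 6, 6] (size 3, max 6) hi=[11, 29, 42] (size 3, min 11) -> median=8.5
Step 7: insert 31 -> lo=[2, 6, 6, 11] (size 4, max 11) hi=[29, 31, 42] (size 3, min 29) -> median=11
Step 8: insert 23 -> lo=[2, 6, 6, 11] (size 4, max 11) hi=[23, 29, 31, 42] (size 4, min 23) -> median=17
Step 9: insert 39 -> lo=[2, 6, 6, 11, 23] (size 5, max 23) hi=[29, 31, 39, 42] (size 4, min 29) -> median=23
Step 10: insert 20 -> lo=[2, 6, 6, 11, 20] (size 5, max 20) hi=[23, 29, 31, 39, 42] (size 5, min 23) -> median=21.5
Step 11: insert 47 -> lo=[2, 6, 6, 11, 20, 23] (size 6, max 23) hi=[29, 31, 39, 42, 47] (size 5, min 29) -> median=23
Step 12: insert 12 -> lo=[2, 6, 6, 11, 12, 20] (size 6, max 20) hi=[23, 29, 31, 39, 42, 47] (size 6, min 23) -> median=21.5
Step 13: insert 36 -> lo=[2, 6, 6, 11, 12, 20, 23] (size 7, max 23) hi=[29, 31, 36, 39, 42, 47] (size 6, min 29) -> median=23
Step 14: insert 16 -> lo=[2, 6, 6, 11, 12, 16, 20] (size 7, max 20) hi=[23, 29, 31, 36, 39, 42, 47] (size 7, min 23) -> median=21.5

Answer: 21.5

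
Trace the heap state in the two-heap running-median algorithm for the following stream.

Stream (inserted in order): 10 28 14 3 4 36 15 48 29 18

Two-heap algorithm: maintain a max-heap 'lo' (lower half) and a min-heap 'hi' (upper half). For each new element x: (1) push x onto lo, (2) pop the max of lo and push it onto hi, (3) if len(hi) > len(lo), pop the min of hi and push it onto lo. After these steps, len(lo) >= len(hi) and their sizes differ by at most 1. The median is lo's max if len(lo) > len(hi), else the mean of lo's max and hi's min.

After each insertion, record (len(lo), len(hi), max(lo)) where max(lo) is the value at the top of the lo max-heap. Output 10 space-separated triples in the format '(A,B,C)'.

Answer: (1,0,10) (1,1,10) (2,1,14) (2,2,10) (3,2,10) (3,3,10) (4,3,14) (4,4,14) (5,4,15) (5,5,15)

Derivation:
Step 1: insert 10 -> lo=[10] hi=[] -> (len(lo)=1, len(hi)=0, max(lo)=10)
Step 2: insert 28 -> lo=[10] hi=[28] -> (len(lo)=1, len(hi)=1, max(lo)=10)
Step 3: insert 14 -> lo=[10, 14] hi=[28] -> (len(lo)=2, len(hi)=1, max(lo)=14)
Step 4: insert 3 -> lo=[3, 10] hi=[14, 28] -> (len(lo)=2, len(hi)=2, max(lo)=10)
Step 5: insert 4 -> lo=[3, 4, 10] hi=[14, 28] -> (len(lo)=3, len(hi)=2, max(lo)=10)
Step 6: insert 36 -> lo=[3, 4, 10] hi=[14, 28, 36] -> (len(lo)=3, len(hi)=3, max(lo)=10)
Step 7: insert 15 -> lo=[3, 4, 10, 14] hi=[15, 28, 36] -> (len(lo)=4, len(hi)=3, max(lo)=14)
Step 8: insert 48 -> lo=[3, 4, 10, 14] hi=[15, 28, 36, 48] -> (len(lo)=4, len(hi)=4, max(lo)=14)
Step 9: insert 29 -> lo=[3, 4, 10, 14, 15] hi=[28, 29, 36, 48] -> (len(lo)=5, len(hi)=4, max(lo)=15)
Step 10: insert 18 -> lo=[3, 4, 10, 14, 15] hi=[18, 28, 29, 36, 48] -> (len(lo)=5, len(hi)=5, max(lo)=15)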